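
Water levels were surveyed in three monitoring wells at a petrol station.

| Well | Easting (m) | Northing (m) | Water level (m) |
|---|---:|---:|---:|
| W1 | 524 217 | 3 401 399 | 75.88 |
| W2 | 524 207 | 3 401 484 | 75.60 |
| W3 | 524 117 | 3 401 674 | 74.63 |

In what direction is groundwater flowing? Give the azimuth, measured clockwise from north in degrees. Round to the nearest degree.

Taking W1 as reference: W2−W1 = (-10, 85, -0.28); W3−W1 = (-100, 275, -1.25).
Solve a·Δx + b·Δy = Δh: det = (-10)·275 − (-100)·85 = 5750.
∂h/∂x = [(-0.28)·275 − (-1.25)·85] / 5750 = +0.005087
∂h/∂y = [(-10)·(-1.25) − (-100)·(-0.28)] / 5750 = -0.002696
Flow direction (−∇h) has components (-0.005087 E, +0.002696 N).
Azimuth = atan2(E, N) = atan2(-0.005087, +0.002696) = 297.9° ≈ 298°.

298°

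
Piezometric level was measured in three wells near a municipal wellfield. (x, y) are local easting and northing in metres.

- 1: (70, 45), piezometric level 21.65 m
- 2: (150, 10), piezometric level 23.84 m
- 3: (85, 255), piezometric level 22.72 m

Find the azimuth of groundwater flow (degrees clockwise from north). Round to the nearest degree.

264°

Taking 1 as reference: 2−1 = (80, -35, +2.19); 3−1 = (15, 210, +1.07).
Solve a·Δx + b·Δy = Δh: det = 80·210 − 15·(-35) = 17325.
∂h/∂x = [(+2.19)·210 − (+1.07)·(-35)] / 17325 = +0.02871
∂h/∂y = [80·(+1.07) − 15·(+2.19)] / 17325 = +0.003045
Flow direction (−∇h) has components (-0.02871 E, -0.003045 N).
Azimuth = atan2(E, N) = atan2(-0.02871, -0.003045) = 263.9° ≈ 264°.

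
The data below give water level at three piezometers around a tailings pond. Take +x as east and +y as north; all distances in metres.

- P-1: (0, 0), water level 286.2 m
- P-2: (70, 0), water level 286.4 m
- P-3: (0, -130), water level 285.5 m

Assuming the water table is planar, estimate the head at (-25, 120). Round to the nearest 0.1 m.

∂h/∂x = (286.4 − 286.2) / (70 − 0) = +0.002857
∂h/∂y = (285.5 − 286.2) / (-130 − 0) = +0.005385
h(-25, 120) = 286.2 + (+0.002857)·(-25) + (+0.005385)·(120) = 286.2 -0.071 +0.646 = 286.775 m.

286.8 m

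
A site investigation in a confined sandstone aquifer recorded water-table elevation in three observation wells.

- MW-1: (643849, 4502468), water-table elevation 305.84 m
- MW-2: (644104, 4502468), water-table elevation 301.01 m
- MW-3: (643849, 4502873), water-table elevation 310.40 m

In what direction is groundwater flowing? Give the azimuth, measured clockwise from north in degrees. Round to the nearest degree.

∂h/∂x = (301.01 − 305.84) / (644104 − 643849) = -0.01894
∂h/∂y = (310.40 − 305.84) / (4502873 − 4502468) = +0.01126
Flow direction (−∇h) has components (+0.01894 E, -0.01126 N).
Azimuth = atan2(E, N) = atan2(+0.01894, -0.01126) = 120.7° ≈ 121°.

121°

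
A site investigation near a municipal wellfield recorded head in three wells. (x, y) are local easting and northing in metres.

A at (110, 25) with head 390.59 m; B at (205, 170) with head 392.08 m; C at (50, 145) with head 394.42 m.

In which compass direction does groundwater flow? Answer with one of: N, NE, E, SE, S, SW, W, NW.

Taking A as reference: B−A = (95, 145, +1.49); C−A = (-60, 120, +3.83).
Solve a·Δx + b·Δy = Δh: det = 95·120 − (-60)·145 = 20100.
∂h/∂x = [(+1.49)·120 − (+3.83)·145] / 20100 = -0.01873
∂h/∂y = [95·(+3.83) − (-60)·(+1.49)] / 20100 = +0.02255
Flow = −∇h = (+0.01873 east, -0.02255 north), which points southeast.

SE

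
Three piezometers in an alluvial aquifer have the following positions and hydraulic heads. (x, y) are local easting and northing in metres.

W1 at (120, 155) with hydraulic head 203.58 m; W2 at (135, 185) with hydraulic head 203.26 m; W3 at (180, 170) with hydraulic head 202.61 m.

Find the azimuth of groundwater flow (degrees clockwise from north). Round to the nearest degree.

Differences from W1: to W2 (Δx, Δy, Δh) = (15, 30, -0.32); to W3 = (60, 15, -0.97).
Determinant of the coordinate differences = 15·15 − 60·30 = -1575.
∂h/∂x = [(-0.32)·15 − (-0.97)·30] / -1575 = -0.01543
∂h/∂y = [15·(-0.97) − 60·(-0.32)] / -1575 = -0.002952
Flow direction (−∇h) has components (+0.01543 E, +0.002952 N).
Azimuth = atan2(E, N) = atan2(+0.01543, +0.002952) = 79.2° ≈ 079°.

079°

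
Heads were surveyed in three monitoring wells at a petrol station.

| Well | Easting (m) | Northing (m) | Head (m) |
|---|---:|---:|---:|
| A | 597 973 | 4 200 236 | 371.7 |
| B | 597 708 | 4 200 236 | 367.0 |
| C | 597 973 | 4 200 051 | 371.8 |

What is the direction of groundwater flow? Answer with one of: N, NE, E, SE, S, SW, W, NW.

∂h/∂x = (367.0 − 371.7) / (597708 − 597973) = +0.01774
∂h/∂y = (371.8 − 371.7) / (4200051 − 4200236) = -0.0005405
Flow = −∇h = (-0.01774 east, +0.0005405 north), which points west.

W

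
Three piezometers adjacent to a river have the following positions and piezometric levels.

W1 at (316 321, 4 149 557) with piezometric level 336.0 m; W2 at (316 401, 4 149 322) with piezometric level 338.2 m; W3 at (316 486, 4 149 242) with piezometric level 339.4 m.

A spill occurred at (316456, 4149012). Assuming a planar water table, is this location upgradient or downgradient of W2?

upgradient

With h = a·x + b·y + c and W1 as origin, the differences give:
  80·a + (-235)·b = +2.2
  165·a + (-315)·b = +3.4
Eliminate b (×(-315) and ×(-235), subtract): 13575·a = 106.00 → a = ∂h/∂x = +0.007808
Back-substitute: b = ∂h/∂y = -0.006703.
Head at (316456, 4149012) = 336.0 + (+0.007808)·(135) + (-0.006703)·(-545) = 340.71 m.
That is higher than the 338.2 m at W2, so the point is upgradient.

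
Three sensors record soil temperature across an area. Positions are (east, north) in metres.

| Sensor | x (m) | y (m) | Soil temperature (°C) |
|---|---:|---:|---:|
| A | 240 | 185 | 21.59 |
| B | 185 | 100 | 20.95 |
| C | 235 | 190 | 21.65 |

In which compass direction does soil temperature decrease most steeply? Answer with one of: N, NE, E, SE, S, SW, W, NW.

Differences from A: to B (Δx, Δy, Δh) = (-55, -85, -0.64); to C = (-5, 5, +0.06).
Solve a·Δx + b·Δy = ΔT: det = (-55)·5 − (-5)·(-85) = -700.
∂T/∂x = [(-0.64)·5 − (+0.06)·(-85)] / -700 = -0.002714
∂T/∂y = [(-55)·(+0.06) − (-5)·(-0.64)] / -700 = +0.009286
Steepest decrease is along −∇f = (+0.002714 E, -0.009286 N) → south.

S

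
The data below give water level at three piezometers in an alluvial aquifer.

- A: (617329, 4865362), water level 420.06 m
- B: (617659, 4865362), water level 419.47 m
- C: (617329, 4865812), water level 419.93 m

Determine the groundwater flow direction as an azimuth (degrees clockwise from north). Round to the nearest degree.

081°

∂h/∂x = (419.47 − 420.06) / (617659 − 617329) = -0.001788
∂h/∂y = (419.93 − 420.06) / (4865812 − 4865362) = -0.0002889
Flow direction (−∇h) has components (+0.001788 E, +0.0002889 N).
Azimuth = atan2(E, N) = atan2(+0.001788, +0.0002889) = 80.8° ≈ 081°.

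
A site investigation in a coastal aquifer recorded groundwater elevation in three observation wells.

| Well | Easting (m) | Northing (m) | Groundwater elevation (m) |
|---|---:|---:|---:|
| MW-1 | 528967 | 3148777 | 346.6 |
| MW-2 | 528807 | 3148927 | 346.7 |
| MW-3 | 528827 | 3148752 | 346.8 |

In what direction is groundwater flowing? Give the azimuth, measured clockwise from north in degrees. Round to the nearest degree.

Taking MW-1 as reference: MW-2−MW-1 = (-160, 150, +0.1); MW-3−MW-1 = (-140, -25, +0.2).
Solve a·Δx + b·Δy = Δh: det = (-160)·(-25) − (-140)·150 = 25000.
∂h/∂x = [(+0.1)·(-25) − (+0.2)·150] / 25000 = -0.001300
∂h/∂y = [(-160)·(+0.2) − (-140)·(+0.1)] / 25000 = -0.0007200
Flow direction (−∇h) has components (+0.001300 E, +0.0007200 N).
Azimuth = atan2(E, N) = atan2(+0.001300, +0.0007200) = 61.0° ≈ 061°.

061°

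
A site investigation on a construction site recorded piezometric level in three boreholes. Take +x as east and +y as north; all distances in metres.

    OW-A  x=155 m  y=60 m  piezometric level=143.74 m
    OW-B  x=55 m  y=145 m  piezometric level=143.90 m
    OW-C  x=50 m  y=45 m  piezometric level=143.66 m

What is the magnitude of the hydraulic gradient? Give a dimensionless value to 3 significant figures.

0.00242

Differences from OW-A: to OW-B (Δx, Δy, Δh) = (-100, 85, +0.16); to OW-C = (-105, -15, -0.08).
Solve a·Δx + b·Δy = Δh: det = (-100)·(-15) − (-105)·85 = 10425.
∂h/∂x = [(+0.16)·(-15) − (-0.08)·85] / 10425 = +0.0004221
∂h/∂y = [(-100)·(-0.08) − (-105)·(+0.16)] / 10425 = +0.002379
|∇h| = √(0.0004221² + 0.002379²) = 0.002416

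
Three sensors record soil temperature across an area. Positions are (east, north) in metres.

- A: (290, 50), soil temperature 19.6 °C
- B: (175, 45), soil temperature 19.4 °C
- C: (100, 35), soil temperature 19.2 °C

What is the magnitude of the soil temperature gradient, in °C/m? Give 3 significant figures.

Taking A as reference: B−A = (-115, -5, -0.2); C−A = (-190, -15, -0.4).
Determinant of the coordinate differences = (-115)·(-15) − (-190)·(-5) = 775.
∂T/∂x = [(-0.2)·(-15) − (-0.4)·(-5)] / 775 = +0.001290
∂T/∂y = [(-115)·(-0.4) − (-190)·(-0.2)] / 775 = +0.01032
|∇f| = √(0.001290² + 0.01032²) = 0.0104 °C/m

0.0104 °C/m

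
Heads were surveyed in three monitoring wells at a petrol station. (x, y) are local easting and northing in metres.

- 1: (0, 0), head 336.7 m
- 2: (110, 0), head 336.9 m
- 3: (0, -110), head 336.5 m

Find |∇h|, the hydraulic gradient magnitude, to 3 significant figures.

∂h/∂x = (336.9 − 336.7) / (110 − 0) = +0.001818
∂h/∂y = (336.5 − 336.7) / (-110 − 0) = +0.001818
|∇h| = √(0.001818² + 0.001818²) = 0.002571

0.00257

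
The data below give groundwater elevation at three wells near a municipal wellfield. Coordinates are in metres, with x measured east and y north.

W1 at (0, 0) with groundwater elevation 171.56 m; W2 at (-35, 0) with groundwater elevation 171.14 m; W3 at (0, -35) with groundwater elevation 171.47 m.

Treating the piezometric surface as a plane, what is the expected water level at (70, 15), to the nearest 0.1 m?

∂h/∂x = (171.14 − 171.56) / (-35 − 0) = +0.01200
∂h/∂y = (171.47 − 171.56) / (-35 − 0) = +0.002571
h(70, 15) = 171.56 + (+0.01200)·(70) + (+0.002571)·(15) = 171.56 +0.840 +0.039 = 172.439 m.

172.4 m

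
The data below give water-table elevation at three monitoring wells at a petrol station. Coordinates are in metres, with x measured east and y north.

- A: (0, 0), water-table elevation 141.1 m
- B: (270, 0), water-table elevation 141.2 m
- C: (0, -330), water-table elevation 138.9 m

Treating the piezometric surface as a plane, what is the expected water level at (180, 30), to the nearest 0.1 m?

∂h/∂x = (141.2 − 141.1) / (270 − 0) = +0.0003704
∂h/∂y = (138.9 − 141.1) / (-330 − 0) = +0.006667
h(180, 30) = 141.1 + (+0.0003704)·(180) + (+0.006667)·(30) = 141.1 +0.067 +0.200 = 141.367 m.

141.4 m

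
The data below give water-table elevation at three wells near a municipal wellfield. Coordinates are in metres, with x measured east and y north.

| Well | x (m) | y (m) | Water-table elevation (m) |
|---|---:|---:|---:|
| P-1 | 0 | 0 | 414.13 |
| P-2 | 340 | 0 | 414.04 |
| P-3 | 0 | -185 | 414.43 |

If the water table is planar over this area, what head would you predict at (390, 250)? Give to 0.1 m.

413.6 m

∂h/∂x = (414.04 − 414.13) / (340 − 0) = -0.0002647
∂h/∂y = (414.43 − 414.13) / (-185 − 0) = -0.001622
h(390, 250) = 414.13 + (-0.0002647)·(390) + (-0.001622)·(250) = 414.13 -0.103 -0.405 = 413.621 m.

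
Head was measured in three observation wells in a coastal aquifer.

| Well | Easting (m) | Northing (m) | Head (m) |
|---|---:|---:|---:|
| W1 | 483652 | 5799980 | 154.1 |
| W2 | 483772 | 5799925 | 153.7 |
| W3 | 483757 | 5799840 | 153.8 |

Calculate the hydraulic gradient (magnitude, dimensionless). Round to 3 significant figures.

0.00362

Taking W1 as reference: W2−W1 = (120, -55, -0.4); W3−W1 = (105, -140, -0.3).
Solve a·Δx + b·Δy = Δh: det = 120·(-140) − 105·(-55) = -11025.
∂h/∂x = [(-0.4)·(-140) − (-0.3)·(-55)] / -11025 = -0.003583
∂h/∂y = [120·(-0.3) − 105·(-0.4)] / -11025 = -0.0005442
|∇h| = √(-0.003583² + -0.0005442²) = 0.003624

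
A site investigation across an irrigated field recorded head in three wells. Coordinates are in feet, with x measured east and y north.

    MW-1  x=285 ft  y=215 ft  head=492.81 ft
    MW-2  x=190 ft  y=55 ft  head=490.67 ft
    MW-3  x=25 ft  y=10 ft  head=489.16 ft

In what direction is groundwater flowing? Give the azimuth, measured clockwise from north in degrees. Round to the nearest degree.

Three-point gradient (reference MW-1): Δ to MW-2 = (-95, -160, -2.14), Δ to MW-3 = (-260, -205, -3.65).
∂h/∂x = +0.006567, ∂h/∂y = +0.009476 (det = -22125).
Flow direction (−∇h) has components (-0.006567 E, -0.009476 N).
Azimuth = atan2(E, N) = atan2(-0.006567, -0.009476) = 214.7° ≈ 215°.

215°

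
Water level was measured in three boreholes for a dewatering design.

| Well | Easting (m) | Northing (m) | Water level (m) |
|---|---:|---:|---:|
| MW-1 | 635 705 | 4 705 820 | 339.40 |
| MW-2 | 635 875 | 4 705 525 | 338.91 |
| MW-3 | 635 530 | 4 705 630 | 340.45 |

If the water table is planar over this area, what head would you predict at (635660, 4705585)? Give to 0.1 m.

339.9 m

Differences from MW-1: to MW-2 (Δx, Δy, Δh) = (170, -295, -0.49); to MW-3 = (-175, -190, +1.05).
Determinant of the coordinate differences = 170·(-190) − (-175)·(-295) = -83925.
∂h/∂x = [(-0.49)·(-190) − (+1.05)·(-295)] / -83925 = -0.004800
∂h/∂y = [170·(+1.05) − (-175)·(-0.49)] / -83925 = -0.001105
h(635660, 4705585) = 339.40 + (-0.004800)·(-45) + (-0.001105)·(-235) = 339.40 +0.216 +0.260 = 339.876 m.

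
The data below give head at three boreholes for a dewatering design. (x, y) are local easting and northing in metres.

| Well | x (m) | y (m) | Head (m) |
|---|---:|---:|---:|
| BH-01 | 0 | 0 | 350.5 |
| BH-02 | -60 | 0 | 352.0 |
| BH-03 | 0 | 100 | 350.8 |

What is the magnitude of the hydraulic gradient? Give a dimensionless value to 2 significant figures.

0.025

∂h/∂x = (352.0 − 350.5) / (-60 − 0) = -0.02500
∂h/∂y = (350.8 − 350.5) / (100 − 0) = +0.003000
|∇h| = √(-0.02500² + 0.003000²) = 0.02518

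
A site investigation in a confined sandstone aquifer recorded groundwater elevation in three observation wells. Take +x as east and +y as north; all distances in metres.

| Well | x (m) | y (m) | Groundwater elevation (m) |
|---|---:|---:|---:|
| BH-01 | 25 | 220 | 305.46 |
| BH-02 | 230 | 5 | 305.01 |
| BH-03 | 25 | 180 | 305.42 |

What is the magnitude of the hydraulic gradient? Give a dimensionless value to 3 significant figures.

0.00152

Differences from BH-01: to BH-02 (Δx, Δy, Δh) = (205, -215, -0.45); to BH-03 = (0, -40, -0.04).
Determinant of the coordinate differences = 205·(-40) − 0·(-215) = -8200.
∂h/∂x = [(-0.45)·(-40) − (-0.04)·(-215)] / -8200 = -0.001146
∂h/∂y = [205·(-0.04) − 0·(-0.45)] / -8200 = +0.0010000
|∇h| = √(-0.001146² + 0.0010000²) = 0.001521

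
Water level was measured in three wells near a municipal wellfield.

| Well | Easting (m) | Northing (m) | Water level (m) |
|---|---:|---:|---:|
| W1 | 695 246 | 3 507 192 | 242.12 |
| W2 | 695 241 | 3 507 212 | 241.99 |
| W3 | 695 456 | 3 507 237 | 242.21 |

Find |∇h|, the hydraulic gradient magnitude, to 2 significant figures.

0.0063

Differences from W1: to W2 (Δx, Δy, Δh) = (-5, 20, -0.13); to W3 = (210, 45, +0.09).
Determinant of the coordinate differences = (-5)·45 − 210·20 = -4425.
∂h/∂x = [(-0.13)·45 − (+0.09)·20] / -4425 = +0.001729
∂h/∂y = [(-5)·(+0.09) − 210·(-0.13)] / -4425 = -0.006068
|∇h| = √(0.001729² + -0.006068²) = 0.00631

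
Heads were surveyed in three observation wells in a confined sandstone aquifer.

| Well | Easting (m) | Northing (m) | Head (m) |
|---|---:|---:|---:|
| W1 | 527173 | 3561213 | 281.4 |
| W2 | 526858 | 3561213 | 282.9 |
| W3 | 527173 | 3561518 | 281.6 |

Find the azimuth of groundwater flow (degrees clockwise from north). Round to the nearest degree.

098°

∂h/∂x = (282.9 − 281.4) / (526858 − 527173) = -0.004762
∂h/∂y = (281.6 − 281.4) / (3561518 − 3561213) = +0.0006557
Flow direction (−∇h) has components (+0.004762 E, -0.0006557 N).
Azimuth = atan2(E, N) = atan2(+0.004762, -0.0006557) = 97.8° ≈ 098°.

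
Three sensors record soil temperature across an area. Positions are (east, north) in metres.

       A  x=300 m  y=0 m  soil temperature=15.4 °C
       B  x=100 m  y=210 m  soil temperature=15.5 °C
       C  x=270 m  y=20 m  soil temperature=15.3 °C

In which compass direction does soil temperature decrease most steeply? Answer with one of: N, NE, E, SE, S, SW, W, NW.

Differences from A: to B (Δx, Δy, Δh) = (-200, 210, +0.1); to C = (-30, 20, -0.1).
Solve a·Δx + b·Δy = ΔT: det = (-200)·20 − (-30)·210 = 2300.
∂T/∂x = [(+0.1)·20 − (-0.1)·210] / 2300 = +0.010000
∂T/∂y = [(-200)·(-0.1) − (-30)·(+0.1)] / 2300 = +0.010000
Steepest decrease is along −∇f = (-0.010000 E, -0.010000 N) → southwest.

SW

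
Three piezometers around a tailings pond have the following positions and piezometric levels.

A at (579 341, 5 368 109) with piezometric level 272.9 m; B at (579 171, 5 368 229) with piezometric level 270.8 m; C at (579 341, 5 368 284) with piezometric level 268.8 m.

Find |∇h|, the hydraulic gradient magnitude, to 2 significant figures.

Differences from A: to B (Δx, Δy, Δh) = (-170, 120, -2.1); to C = (0, 175, -4.1).
Solve a·Δx + b·Δy = Δh: det = (-170)·175 − 0·120 = -29750.
∂h/∂x = [(-2.1)·175 − (-4.1)·120] / -29750 = -0.004185
∂h/∂y = [(-170)·(-4.1) − 0·(-2.1)] / -29750 = -0.02343
|∇h| = √(-0.004185² + -0.02343²) = 0.0238

0.024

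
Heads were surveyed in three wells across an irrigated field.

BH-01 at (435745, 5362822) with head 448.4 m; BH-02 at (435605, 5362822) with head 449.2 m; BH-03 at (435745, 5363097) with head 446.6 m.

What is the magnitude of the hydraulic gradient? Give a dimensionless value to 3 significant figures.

∂h/∂x = (449.2 − 448.4) / (435605 − 435745) = -0.005714
∂h/∂y = (446.6 − 448.4) / (5363097 − 5362822) = -0.006545
|∇h| = √(-0.005714² + -0.006545²) = 0.008688

0.00869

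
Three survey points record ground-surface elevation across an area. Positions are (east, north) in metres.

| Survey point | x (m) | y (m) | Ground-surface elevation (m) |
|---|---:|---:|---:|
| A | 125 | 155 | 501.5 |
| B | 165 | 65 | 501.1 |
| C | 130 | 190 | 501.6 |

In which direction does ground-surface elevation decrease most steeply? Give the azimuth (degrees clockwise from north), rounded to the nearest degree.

140°

Differences from A: to B (Δx, Δy, Δh) = (40, -90, -0.4); to C = (5, 35, +0.1).
Determinant of the coordinate differences = 40·35 − 5·(-90) = 1850.
∂z/∂x = [(-0.4)·35 − (+0.1)·(-90)] / 1850 = -0.002703
∂z/∂y = [40·(+0.1) − 5·(-0.4)] / 1850 = +0.003243
Steepest decrease is along −∇f: components (+0.002703 E, -0.003243 N).
Azimuth = atan2(+0.002703, -0.003243) = 140.2° ≈ 140°.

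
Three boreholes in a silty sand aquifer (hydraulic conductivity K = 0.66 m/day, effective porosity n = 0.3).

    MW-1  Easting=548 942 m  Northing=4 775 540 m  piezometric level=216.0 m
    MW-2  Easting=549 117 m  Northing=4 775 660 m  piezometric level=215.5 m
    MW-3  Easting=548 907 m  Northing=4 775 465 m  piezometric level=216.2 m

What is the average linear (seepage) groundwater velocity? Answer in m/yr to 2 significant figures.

Taking MW-1 as reference: MW-2−MW-1 = (175, 120, -0.5); MW-3−MW-1 = (-35, -75, +0.2).
Determinant of the coordinate differences = 175·(-75) − (-35)·120 = -8925.
∂h/∂x = [(-0.5)·(-75) − (+0.2)·120] / -8925 = -0.001513
∂h/∂y = [175·(+0.2) − (-35)·(-0.5)] / -8925 = -0.001961
|∇h| = √(-0.001513² + -0.001961²) = 0.002477
Seepage velocity v = K·i/n = 0.66 × 0.002477 / 0.3 = 0.005449 m/day = 1.99 m/yr.

2.0 m/yr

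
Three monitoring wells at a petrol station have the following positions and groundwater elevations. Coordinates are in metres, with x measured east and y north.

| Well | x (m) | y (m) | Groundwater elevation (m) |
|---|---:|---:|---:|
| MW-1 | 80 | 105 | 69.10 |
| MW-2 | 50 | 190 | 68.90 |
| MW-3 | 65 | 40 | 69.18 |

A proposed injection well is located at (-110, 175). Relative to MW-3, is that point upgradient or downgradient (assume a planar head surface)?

downgradient

Taking MW-1 as reference: MW-2−MW-1 = (-30, 85, -0.20); MW-3−MW-1 = (-15, -65, +0.08).
Solve a·Δx + b·Δy = Δh: det = (-30)·(-65) − (-15)·85 = 3225.
∂h/∂x = [(-0.20)·(-65) − (+0.08)·85] / 3225 = +0.001922
∂h/∂y = [(-30)·(+0.08) − (-15)·(-0.20)] / 3225 = -0.001674
Head at (-110, 175) = 69.10 + (+0.001922)·(-190) + (-0.001674)·(70) = 68.62 m.
That is lower than the 69.18 m at MW-3, so the point is downgradient.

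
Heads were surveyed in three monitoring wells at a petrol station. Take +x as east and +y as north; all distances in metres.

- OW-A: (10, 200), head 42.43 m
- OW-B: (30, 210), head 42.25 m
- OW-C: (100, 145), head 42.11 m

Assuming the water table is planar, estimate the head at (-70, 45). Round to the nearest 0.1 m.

Taking OW-A as reference: OW-B−OW-A = (20, 10, -0.18); OW-C−OW-A = (90, -55, -0.32).
Determinant of the coordinate differences = 20·(-55) − 90·10 = -2000.
∂h/∂x = [(-0.18)·(-55) − (-0.32)·10] / -2000 = -0.006550
∂h/∂y = [20·(-0.32) − 90·(-0.18)] / -2000 = -0.004900
h(-70, 45) = 42.43 + (-0.006550)·(-80) + (-0.004900)·(-155) = 42.43 +0.524 +0.759 = 43.713 m.

43.7 m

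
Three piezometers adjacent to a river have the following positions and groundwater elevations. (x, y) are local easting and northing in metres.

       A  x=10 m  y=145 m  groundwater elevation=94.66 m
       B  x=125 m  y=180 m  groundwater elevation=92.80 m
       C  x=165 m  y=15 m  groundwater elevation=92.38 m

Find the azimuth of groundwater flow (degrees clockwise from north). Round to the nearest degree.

085°

Differences from A: to B (Δx, Δy, Δh) = (115, 35, -1.86); to C = (155, -130, -2.28).
Determinant of the coordinate differences = 115·(-130) − 155·35 = -20375.
∂h/∂x = [(-1.86)·(-130) − (-2.28)·35] / -20375 = -0.01578
∂h/∂y = [115·(-2.28) − 155·(-1.86)] / -20375 = -0.001281
Flow direction (−∇h) has components (+0.01578 E, +0.001281 N).
Azimuth = atan2(E, N) = atan2(+0.01578, +0.001281) = 85.4° ≈ 085°.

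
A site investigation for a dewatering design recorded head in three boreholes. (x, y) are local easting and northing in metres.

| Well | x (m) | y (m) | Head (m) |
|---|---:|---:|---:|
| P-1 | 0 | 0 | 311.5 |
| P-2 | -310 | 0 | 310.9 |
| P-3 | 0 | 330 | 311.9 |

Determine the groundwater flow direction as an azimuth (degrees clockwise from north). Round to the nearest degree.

238°

∂h/∂x = (310.9 − 311.5) / (-310 − 0) = +0.001935
∂h/∂y = (311.9 − 311.5) / (330 − 0) = +0.001212
Flow direction (−∇h) has components (-0.001935 E, -0.001212 N).
Azimuth = atan2(E, N) = atan2(-0.001935, -0.001212) = 237.9° ≈ 238°.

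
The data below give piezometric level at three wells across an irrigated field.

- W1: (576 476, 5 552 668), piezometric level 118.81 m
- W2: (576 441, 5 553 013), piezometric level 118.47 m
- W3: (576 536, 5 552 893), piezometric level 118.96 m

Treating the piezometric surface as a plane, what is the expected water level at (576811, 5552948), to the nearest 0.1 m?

With h = a·x + b·y + c and W1 as origin, the differences give:
  (-35)·a + 345·b = -0.34
  60·a + 225·b = +0.15
Eliminate b (×225 and ×345, subtract): -28575·a = -128.250 → a = ∂h/∂x = +0.004488
Back-substitute: b = ∂h/∂y = -0.0005302.
h(576811, 5552948) = 118.81 + (+0.004488)·(335) + (-0.0005302)·(280) = 118.81 +1.504 -0.148 = 120.165 m.

120.2 m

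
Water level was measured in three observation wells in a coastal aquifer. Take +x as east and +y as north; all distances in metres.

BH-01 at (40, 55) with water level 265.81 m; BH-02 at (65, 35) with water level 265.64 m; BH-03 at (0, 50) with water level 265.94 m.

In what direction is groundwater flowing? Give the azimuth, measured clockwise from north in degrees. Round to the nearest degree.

136°

Three-point gradient (reference BH-01): Δ to BH-02 = (25, -20, -0.17), Δ to BH-03 = (-40, -5, +0.13).
∂h/∂x = -0.003730, ∂h/∂y = +0.003838 (det = -925).
Flow direction (−∇h) has components (+0.003730 E, -0.003838 N).
Azimuth = atan2(E, N) = atan2(+0.003730, -0.003838) = 135.8° ≈ 136°.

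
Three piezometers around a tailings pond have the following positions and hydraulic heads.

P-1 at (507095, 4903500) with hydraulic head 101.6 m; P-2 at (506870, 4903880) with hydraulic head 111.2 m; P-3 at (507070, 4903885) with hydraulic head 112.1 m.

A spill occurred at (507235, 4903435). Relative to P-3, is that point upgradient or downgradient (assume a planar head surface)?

With h = a·x + b·y + c and P-1 as origin, the differences give:
  (-225)·a + 380·b = +9.6
  (-25)·a + 385·b = +10.5
Eliminate b (×385 and ×380, subtract): -77125·a = -294.00 → a = ∂h/∂x = +0.003812
Back-substitute: b = ∂h/∂y = +0.02752.
Head at (507235, 4903435) = 101.6 + (+0.003812)·(140) + (+0.02752)·(-65) = 100.34 m.
That is lower than the 112.1 m at P-3, so the point is downgradient.

downgradient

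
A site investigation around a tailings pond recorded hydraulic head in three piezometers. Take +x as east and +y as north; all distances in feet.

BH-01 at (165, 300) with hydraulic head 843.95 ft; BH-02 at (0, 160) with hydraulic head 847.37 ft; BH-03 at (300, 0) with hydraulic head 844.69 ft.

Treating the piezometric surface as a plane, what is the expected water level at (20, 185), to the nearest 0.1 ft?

With h = a·x + b·y + c and BH-01 as origin, the differences give:
  (-165)·a + (-140)·b = +3.42
  135·a + (-300)·b = +0.74
Eliminate b (×(-300) and ×(-140), subtract): 68400·a = -922.400 → a = ∂h/∂x = -0.01349
Back-substitute: b = ∂h/∂y = -0.008535.
h(20, 185) = 843.95 + (-0.01349)·(-145) + (-0.008535)·(-115) = 843.95 +1.955 +0.982 = 846.887 ft.

846.9 ft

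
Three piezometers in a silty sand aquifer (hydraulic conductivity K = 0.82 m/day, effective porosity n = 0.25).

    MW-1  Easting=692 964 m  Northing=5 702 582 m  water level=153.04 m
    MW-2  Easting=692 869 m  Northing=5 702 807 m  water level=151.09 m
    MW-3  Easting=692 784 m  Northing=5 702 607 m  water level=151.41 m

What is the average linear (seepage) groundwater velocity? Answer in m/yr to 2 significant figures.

12 m/yr

Three-point gradient (reference MW-1): Δ to MW-2 = (-95, 225, -1.95), Δ to MW-3 = (-180, 25, -1.63).
∂h/∂x = +0.008341, ∂h/∂y = -0.005145 (det = 38125).
|∇h| = √(0.008341² + -0.005145²) = 0.0098
Seepage velocity v = K·i/n = 0.82 × 0.0098 / 0.25 = 0.03214 m/day = 11.74 m/yr.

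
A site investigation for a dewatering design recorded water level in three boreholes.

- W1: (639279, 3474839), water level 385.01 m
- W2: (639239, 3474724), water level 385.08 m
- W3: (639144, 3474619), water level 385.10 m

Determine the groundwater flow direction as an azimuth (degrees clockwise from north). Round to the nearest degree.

With h = a·x + b·y + c and W1 as origin, the differences give:
  (-40)·a + (-115)·b = +0.07
  (-135)·a + (-220)·b = +0.09
Eliminate b (×(-220) and ×(-115), subtract): -6725·a = -5.050 → a = ∂h/∂x = +0.0007509
Back-substitute: b = ∂h/∂y = -0.0008699.
Flow direction (−∇h) has components (-0.0007509 E, +0.0008699 N).
Azimuth = atan2(E, N) = atan2(-0.0007509, +0.0008699) = 319.2° ≈ 319°.

319°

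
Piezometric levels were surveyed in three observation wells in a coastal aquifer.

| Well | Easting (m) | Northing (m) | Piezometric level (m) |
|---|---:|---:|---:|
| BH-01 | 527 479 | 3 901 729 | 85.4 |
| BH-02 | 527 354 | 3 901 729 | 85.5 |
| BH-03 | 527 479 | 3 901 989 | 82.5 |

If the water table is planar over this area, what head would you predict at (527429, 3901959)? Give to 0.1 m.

82.9 m

∂h/∂x = (85.5 − 85.4) / (527354 − 527479) = -0.0008000
∂h/∂y = (82.5 − 85.4) / (3901989 − 3901729) = -0.01115
h(527429, 3901959) = 85.4 + (-0.0008000)·(-50) + (-0.01115)·(230) = 85.4 +0.040 -2.565 = 82.875 m.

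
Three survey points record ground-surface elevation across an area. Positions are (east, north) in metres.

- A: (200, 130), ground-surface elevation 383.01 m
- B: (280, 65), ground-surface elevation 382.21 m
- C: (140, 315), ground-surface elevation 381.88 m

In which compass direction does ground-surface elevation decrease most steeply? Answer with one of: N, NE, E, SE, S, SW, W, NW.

NE

Differences from A: to B (Δx, Δy, Δh) = (80, -65, -0.80); to C = (-60, 185, -1.13).
Determinant of the coordinate differences = 80·185 − (-60)·(-65) = 10900.
∂z/∂x = [(-0.80)·185 − (-1.13)·(-65)] / 10900 = -0.02032
∂z/∂y = [80·(-1.13) − (-60)·(-0.80)] / 10900 = -0.01270
Steepest decrease is along −∇f = (+0.02032 E, +0.01270 N) → northeast.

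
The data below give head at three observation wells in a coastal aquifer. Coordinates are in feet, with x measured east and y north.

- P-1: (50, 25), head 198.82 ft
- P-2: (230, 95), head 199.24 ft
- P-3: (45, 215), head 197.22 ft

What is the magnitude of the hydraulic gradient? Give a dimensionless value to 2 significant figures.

Differences from P-1: to P-2 (Δx, Δy, Δh) = (180, 70, +0.42); to P-3 = (-5, 190, -1.60).
Determinant of the coordinate differences = 180·190 − (-5)·70 = 34550.
∂h/∂x = [(+0.42)·190 − (-1.60)·70] / 34550 = +0.005551
∂h/∂y = [180·(-1.60) − (-5)·(+0.42)] / 34550 = -0.008275
|∇h| = √(0.005551² + -0.008275²) = 0.009964

0.0100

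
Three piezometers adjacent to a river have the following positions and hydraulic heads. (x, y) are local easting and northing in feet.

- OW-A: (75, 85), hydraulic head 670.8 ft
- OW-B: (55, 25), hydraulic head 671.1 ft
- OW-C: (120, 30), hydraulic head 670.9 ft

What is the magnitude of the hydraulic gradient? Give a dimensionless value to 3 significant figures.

Three-point gradient (reference OW-A): Δ to OW-B = (-20, -60, +0.3), Δ to OW-C = (45, -55, +0.1).
∂h/∂x = -0.002763, ∂h/∂y = -0.004079 (det = 3800).
|∇h| = √(-0.002763² + -0.004079²) = 0.004927

0.00493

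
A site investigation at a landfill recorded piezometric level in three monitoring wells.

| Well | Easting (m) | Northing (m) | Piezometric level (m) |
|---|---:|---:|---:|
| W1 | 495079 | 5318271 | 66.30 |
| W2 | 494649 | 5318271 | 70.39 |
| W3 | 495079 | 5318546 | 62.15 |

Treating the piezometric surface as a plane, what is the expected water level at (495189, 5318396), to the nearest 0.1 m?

∂h/∂x = (70.39 − 66.30) / (494649 − 495079) = -0.009512
∂h/∂y = (62.15 − 66.30) / (5318546 − 5318271) = -0.01509
h(495189, 5318396) = 66.30 + (-0.009512)·(110) + (-0.01509)·(125) = 66.30 -1.046 -1.886 = 63.367 m.

63.4 m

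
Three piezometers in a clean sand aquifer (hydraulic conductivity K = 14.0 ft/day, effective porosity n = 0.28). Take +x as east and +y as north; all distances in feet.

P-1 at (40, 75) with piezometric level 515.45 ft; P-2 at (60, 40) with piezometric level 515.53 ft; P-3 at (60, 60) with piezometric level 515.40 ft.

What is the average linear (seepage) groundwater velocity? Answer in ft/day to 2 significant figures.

Taking P-1 as reference: P-2−P-1 = (20, -35, +0.08); P-3−P-1 = (20, -15, -0.05).
Determinant of the coordinate differences = 20·(-15) − 20·(-35) = 400.
∂h/∂x = [(+0.08)·(-15) − (-0.05)·(-35)] / 400 = -0.007375
∂h/∂y = [20·(-0.05) − 20·(+0.08)] / 400 = -0.006500
|∇h| = √(-0.007375² + -0.006500²) = 0.009831
Seepage velocity v = K·i/n = 14.0 × 0.009831 / 0.28 = 0.4915 ft/day.

0.49 ft/day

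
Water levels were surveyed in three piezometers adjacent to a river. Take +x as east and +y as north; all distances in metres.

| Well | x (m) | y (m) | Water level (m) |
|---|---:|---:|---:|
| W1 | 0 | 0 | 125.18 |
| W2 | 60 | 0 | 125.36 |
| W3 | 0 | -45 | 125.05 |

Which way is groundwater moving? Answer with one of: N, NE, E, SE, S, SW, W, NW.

∂h/∂x = (125.36 − 125.18) / (60 − 0) = +0.003000
∂h/∂y = (125.05 − 125.18) / (-45 − 0) = +0.002889
Flow = −∇h = (-0.003000 east, -0.002889 north), which points southwest.

SW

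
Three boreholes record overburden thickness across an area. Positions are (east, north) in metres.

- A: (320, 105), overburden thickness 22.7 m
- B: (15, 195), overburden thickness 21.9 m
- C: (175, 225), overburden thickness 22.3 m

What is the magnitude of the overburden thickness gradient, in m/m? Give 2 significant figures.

0.0026 m/m

Taking A as reference: B−A = (-305, 90, -0.8); C−A = (-145, 120, -0.4).
Solve a·Δx + b·Δy = Δd: det = (-305)·120 − (-145)·90 = -23550.
∂d/∂x = [(-0.8)·120 − (-0.4)·90] / -23550 = +0.002548
∂d/∂y = [(-305)·(-0.4) − (-145)·(-0.8)] / -23550 = -0.0002548
|∇f| = √(0.002548² + -0.0002548²) = 0.002561 m/m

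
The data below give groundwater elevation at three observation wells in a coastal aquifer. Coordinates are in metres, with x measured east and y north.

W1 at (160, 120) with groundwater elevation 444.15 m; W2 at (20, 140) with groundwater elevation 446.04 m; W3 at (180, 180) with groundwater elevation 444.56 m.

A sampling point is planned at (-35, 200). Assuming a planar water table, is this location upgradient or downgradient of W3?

upgradient

Taking W1 as reference: W2−W1 = (-140, 20, +1.89); W3−W1 = (20, 60, +0.41).
Solve a·Δx + b·Δy = Δh: det = (-140)·60 − 20·20 = -8800.
∂h/∂x = [(+1.89)·60 − (+0.41)·20] / -8800 = -0.01195
∂h/∂y = [(-140)·(+0.41) − 20·(+1.89)] / -8800 = +0.01082
Head at (-35, 200) = 444.15 + (-0.01195)·(-195) + (+0.01082)·(80) = 447.35 m.
That is higher than the 444.56 m at W3, so the point is upgradient.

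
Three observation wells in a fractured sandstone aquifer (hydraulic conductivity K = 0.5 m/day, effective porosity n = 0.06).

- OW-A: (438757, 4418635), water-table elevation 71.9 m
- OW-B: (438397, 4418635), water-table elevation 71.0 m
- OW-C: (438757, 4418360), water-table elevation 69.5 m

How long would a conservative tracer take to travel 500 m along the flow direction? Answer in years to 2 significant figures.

18 years

∂h/∂x = (71.0 − 71.9) / (438397 − 438757) = +0.002500
∂h/∂y = (69.5 − 71.9) / (4418360 − 4418635) = +0.008727
|∇h| = √(0.002500² + 0.008727²) = 0.009078
Seepage velocity v = K·i/n = 0.5 × 0.009078 / 0.06 = 0.07565 m/day.
t = 500 / 0.07565 = 6609 days = 18.1 years.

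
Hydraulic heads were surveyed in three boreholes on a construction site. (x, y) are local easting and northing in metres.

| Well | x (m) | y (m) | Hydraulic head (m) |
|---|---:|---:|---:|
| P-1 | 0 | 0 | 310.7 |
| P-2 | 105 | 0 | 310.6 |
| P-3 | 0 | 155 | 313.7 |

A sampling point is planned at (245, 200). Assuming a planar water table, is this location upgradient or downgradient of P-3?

∂h/∂x = (310.6 − 310.7) / (105 − 0) = -0.0009524
∂h/∂y = (313.7 − 310.7) / (155 − 0) = +0.01935
Head at (245, 200) = 310.7 + (-0.0009524)·(245) + (+0.01935)·(200) = 314.34 m.
That is higher than the 313.7 m at P-3, so the point is upgradient.

upgradient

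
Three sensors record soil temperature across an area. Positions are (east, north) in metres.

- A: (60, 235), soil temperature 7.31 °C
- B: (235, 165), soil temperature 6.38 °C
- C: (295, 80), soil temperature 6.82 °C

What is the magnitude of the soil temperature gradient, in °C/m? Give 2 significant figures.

0.016 °C/m

Differences from A: to B (Δx, Δy, Δh) = (175, -70, -0.93); to C = (235, -155, -0.49).
Determinant of the coordinate differences = 175·(-155) − 235·(-70) = -10675.
∂T/∂x = [(-0.93)·(-155) − (-0.49)·(-70)] / -10675 = -0.01029
∂T/∂y = [175·(-0.49) − 235·(-0.93)] / -10675 = -0.01244
|∇f| = √(-0.01029² + -0.01244²) = 0.01614 °C/m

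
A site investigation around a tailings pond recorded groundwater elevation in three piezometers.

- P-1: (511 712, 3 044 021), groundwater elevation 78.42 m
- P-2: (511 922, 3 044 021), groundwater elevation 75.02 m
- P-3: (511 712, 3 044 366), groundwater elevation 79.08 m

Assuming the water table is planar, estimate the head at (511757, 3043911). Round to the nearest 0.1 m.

77.5 m

∂h/∂x = (75.02 − 78.42) / (511922 − 511712) = -0.01619
∂h/∂y = (79.08 − 78.42) / (3044366 − 3044021) = +0.001913
h(511757, 3043911) = 78.42 + (-0.01619)·(45) + (+0.001913)·(-110) = 78.42 -0.729 -0.210 = 77.481 m.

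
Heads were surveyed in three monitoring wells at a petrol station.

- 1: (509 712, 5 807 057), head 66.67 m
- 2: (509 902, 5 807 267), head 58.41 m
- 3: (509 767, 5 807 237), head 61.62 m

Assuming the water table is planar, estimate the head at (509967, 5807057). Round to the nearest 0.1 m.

61.9 m

With h = a·x + b·y + c and 1 as origin, the differences give:
  190·a + 210·b = -8.26
  55·a + 180·b = -5.05
Eliminate b (×180 and ×210, subtract): 22650·a = -426.300 → a = ∂h/∂x = -0.01882
Back-substitute: b = ∂h/∂y = -0.02230.
h(509967, 5807057) = 66.67 + (-0.01882)·(255) + (-0.02230)·(0) = 66.67 -4.799 -0.000 = 61.871 m.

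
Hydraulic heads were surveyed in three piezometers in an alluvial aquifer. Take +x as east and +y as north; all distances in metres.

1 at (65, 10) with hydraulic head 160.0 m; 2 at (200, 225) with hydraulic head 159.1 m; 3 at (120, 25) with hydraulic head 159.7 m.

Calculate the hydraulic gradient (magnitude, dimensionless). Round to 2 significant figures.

0.0053

Three-point gradient (reference 1): Δ to 2 = (135, 215, -0.9), Δ to 3 = (55, 15, -0.3).
∂h/∂x = -0.005204, ∂h/∂y = -0.0009184 (det = -9800).
|∇h| = √(-0.005204² + -0.0009184²) = 0.005284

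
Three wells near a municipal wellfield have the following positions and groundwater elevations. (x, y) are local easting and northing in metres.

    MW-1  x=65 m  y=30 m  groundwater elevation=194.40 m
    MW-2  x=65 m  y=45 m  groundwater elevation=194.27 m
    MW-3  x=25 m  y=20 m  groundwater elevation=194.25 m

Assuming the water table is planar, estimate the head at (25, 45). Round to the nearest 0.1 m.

With h = a·x + b·y + c and MW-1 as origin, the differences give:
  0·a + 15·b = -0.13
  (-40)·a + (-10)·b = -0.15
Eliminate b (×(-10) and ×15, subtract): 600·a = 3.550 → a = ∂h/∂x = +0.005917
Back-substitute: b = ∂h/∂y = -0.008667.
h(25, 45) = 194.40 + (+0.005917)·(-40) + (-0.008667)·(15) = 194.40 -0.237 -0.130 = 194.033 m.

194.0 m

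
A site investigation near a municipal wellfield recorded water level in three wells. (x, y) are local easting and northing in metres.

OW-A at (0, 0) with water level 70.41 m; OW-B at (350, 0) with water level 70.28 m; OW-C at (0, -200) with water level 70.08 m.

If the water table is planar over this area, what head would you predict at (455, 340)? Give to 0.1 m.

∂h/∂x = (70.28 − 70.41) / (350 − 0) = -0.0003714
∂h/∂y = (70.08 − 70.41) / (-200 − 0) = +0.001650
h(455, 340) = 70.41 + (-0.0003714)·(455) + (+0.001650)·(340) = 70.41 -0.169 +0.561 = 70.802 m.

70.8 m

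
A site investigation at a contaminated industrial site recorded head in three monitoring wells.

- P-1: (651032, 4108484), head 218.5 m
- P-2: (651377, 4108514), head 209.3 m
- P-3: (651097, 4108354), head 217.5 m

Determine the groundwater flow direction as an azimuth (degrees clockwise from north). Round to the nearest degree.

078°

Taking P-1 as reference: P-2−P-1 = (345, 30, -9.2); P-3−P-1 = (65, -130, -1.0).
Determinant of the coordinate differences = 345·(-130) − 65·30 = -46800.
∂h/∂x = [(-9.2)·(-130) − (-1.0)·30] / -46800 = -0.02620
∂h/∂y = [345·(-1.0) − 65·(-9.2)] / -46800 = -0.005406
Flow direction (−∇h) has components (+0.02620 E, +0.005406 N).
Azimuth = atan2(E, N) = atan2(+0.02620, +0.005406) = 78.3° ≈ 078°.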